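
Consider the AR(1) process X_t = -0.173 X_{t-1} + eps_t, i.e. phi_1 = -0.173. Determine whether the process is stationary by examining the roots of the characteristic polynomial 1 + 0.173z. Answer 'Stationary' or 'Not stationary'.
\text{Stationary}

The AR(p) characteristic polynomial is P(z) = 1 + 0.173z.
Stationarity requires all roots to lie outside the unit circle, i.e. |z| > 1 for every root.
This is linear in z: 1 + (0.173) z = 0  =>  z = -1/(0.173) = -5.780347,  |z| = 5.780347.
Moduli of all roots: 5.7803.
All moduli strictly greater than 1? Yes.
Verdict: Stationary.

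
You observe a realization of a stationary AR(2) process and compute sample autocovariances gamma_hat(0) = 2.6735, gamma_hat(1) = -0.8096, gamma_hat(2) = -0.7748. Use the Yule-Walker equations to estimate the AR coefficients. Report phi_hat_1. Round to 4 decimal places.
\hat\phi_{1} = -0.4300

The Yule-Walker equations for an AR(p) process read, in matrix form,
  Gamma_p phi = r_p,   with   (Gamma_p)_{ij} = gamma(|i - j|),
                       (r_p)_i = gamma(i),   i,j = 1..p.
Substitute the sample gammas (Toeplitz matrix and right-hand side of size 2):
  Gamma_p = [[2.6735, -0.8096], [-0.8096, 2.6735]]
  r_p     = [-0.8096, -0.7748]
Written out:
  2.6735 phi_1 - 0.8096 phi_2 = -0.8096
  -0.8096 phi_1 + 2.6735 phi_2 = -0.7748
Solve by Cramer's rule:
  det = gamma(0)^2 - gamma(1)^2 = (2.6735)^2 - (-0.8096)^2 = 7.14760225 - 0.65545216 = 6.49215009
  phi_hat_1 = [gamma(1) gamma(0) - gamma(1) gamma(2)] / det = [(-0.8096)(2.6735) - (-0.8096)(-0.7748)] / 6.49215009 = -2.79174368 / 6.49215009 = -0.43
  phi_hat_2 = [gamma(0) gamma(2) - gamma(1)^2] / det = [(2.6735)(-0.7748) - (-0.8096)^2] / 6.49215009 = -2.72687996 / 6.49215009 = -0.42
So phi_hat = [-0.4300, -0.4200].
Therefore phi_hat_1 = -0.4300.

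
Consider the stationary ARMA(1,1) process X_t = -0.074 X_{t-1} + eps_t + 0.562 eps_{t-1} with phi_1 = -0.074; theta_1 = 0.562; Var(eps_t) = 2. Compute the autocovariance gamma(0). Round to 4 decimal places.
\gamma(0) = 2.4789

Multiply the model equation by X_{t-k} and take expectations. With theta_0 = psi_0 = 1 and psi_j the MA(infinity) weights, this gives
  gamma(k) - sum_i phi_i gamma(k-i) = c_k,
  c_k = sigma^2 * sum_{j=k..q} theta_j psi_{j-k}   (c_k = 0 for k > q),
using gamma(-m) = gamma(m).
psi-weights needed (psi_j = theta_j + sum_i phi_i psi_{j-i}):
  psi_1 = theta_1 + phi_1 = 0.562 + (-0.074) = 0.488
Right-hand sides:
  c_0 = sigma^2 (1 + theta_1 psi_1) = 2 * (1 + (0.562)(0.488)) = 2 * 1.274256 = 2.548512
  c_1 = sigma^2 theta_1 = 2 * (0.562) = 1.124
  c_2 = 0
Equations for k = 0 and k = 1 (AR order 1):
  gamma(0) = phi_1 gamma(1) + c_0
  gamma(1) = phi_1 gamma(0) + c_1
Substituting the second into the first: gamma(0) (1 - phi_1^2) = c_0 + phi_1 c_1, so
  gamma(0) = (c_0 + phi_1 c_1) / (1 - phi_1^2) = (2.548512 + (-0.074)(1.124)) / (1 - (-0.074)^2) = 2.465336 / 0.994524 = 2.478911.
Therefore gamma(0) = 2.4789 (to 4 decimal places).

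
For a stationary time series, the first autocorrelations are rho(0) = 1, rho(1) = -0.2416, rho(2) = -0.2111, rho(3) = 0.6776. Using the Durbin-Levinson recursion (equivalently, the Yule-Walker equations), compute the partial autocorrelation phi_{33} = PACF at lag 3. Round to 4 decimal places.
\phi_{33} = 0.6279

The PACF at lag k is phi_{kk}, the last component of the solution
to the Yule-Walker system G_k phi = r_k where
  (G_k)_{ij} = rho(|i - j|), (r_k)_i = rho(i), i,j = 1..k.
Equivalently, Durbin-Levinson gives phi_{kk} iteratively:
  phi_{11} = rho(1)
  phi_{kk} = [rho(k) - sum_{j=1..k-1} phi_{k-1,j} rho(k-j)]
            / [1 - sum_{j=1..k-1} phi_{k-1,j} rho(j)],
  phi_{k,j} = phi_{k-1,j} - phi_{kk} phi_{k-1,k-j},  j = 1..k-1.
Step k = 1:
  phi_11 = rho(1) = -0.2416.
Step k = 2:
  phi_22 = [rho(2) - phi_11 rho(1)] / [1 - phi_11 rho(1)] = [-0.2111 - (-0.2416)(-0.2416)] / [1 - (-0.2416)(-0.2416)]
         = -0.26947056 / 0.94162944 = -0.286175.
  Update: phi_21 = phi_11 - phi_22 phi_11 = -0.2416 - (-0.286175)(-0.2416) = -0.31074.
Step k = 3:
  phi_33 = [rho(3) - phi_21 rho(2) - phi_22 rho(1)] / [1 - phi_21 rho(1) - phi_22 rho(2)]
    numerator   = 0.6776 - (-0.31074)(-0.2111) - (-0.286175)(-0.2416) = 0.54286301
    denominator = 1 - (-0.31074)(-0.2416) - (-0.286175)(-0.2111) = 0.86451377
  phi_33 = 0.54286301 / 0.86451377 = 0.6279.
Therefore phi_{33} = 0.6279.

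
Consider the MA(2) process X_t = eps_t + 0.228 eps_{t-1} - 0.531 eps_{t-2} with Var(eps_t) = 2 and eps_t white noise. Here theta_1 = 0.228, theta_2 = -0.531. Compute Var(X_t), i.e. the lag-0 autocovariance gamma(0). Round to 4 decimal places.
\gamma(0) = 2.6679

For an MA(q) process X_t = eps_t + sum_i theta_i eps_{t-i} with
Var(eps_t) = sigma^2, the variance is
  gamma(0) = sigma^2 * (1 + sum_i theta_i^2).
  sum_i theta_i^2 = (0.228)^2 + (-0.531)^2 = 0.051984 + 0.281961 = 0.333945.
  gamma(0) = 2 * (1 + 0.333945) = 2 * 1.333945 = 2.66789, which rounds to 2.6679.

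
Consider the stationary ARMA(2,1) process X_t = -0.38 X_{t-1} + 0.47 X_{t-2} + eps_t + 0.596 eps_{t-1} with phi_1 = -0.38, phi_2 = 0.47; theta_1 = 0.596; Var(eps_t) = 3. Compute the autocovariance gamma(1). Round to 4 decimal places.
\gamma(1) = 0.5296

Multiply the model equation by X_{t-k} and take expectations. With theta_0 = psi_0 = 1 and psi_j the MA(infinity) weights, this gives
  gamma(k) - sum_i phi_i gamma(k-i) = c_k,
  c_k = sigma^2 * sum_{j=k..q} theta_j psi_{j-k}   (c_k = 0 for k > q),
using gamma(-m) = gamma(m).
psi-weights needed (psi_j = theta_j + sum_i phi_i psi_{j-i}):
  psi_1 = theta_1 + phi_1 = 0.596 + (-0.38) = 0.216
Right-hand sides:
  c_0 = sigma^2 (1 + theta_1 psi_1) = 3 * (1 + (0.596)(0.216)) = 3 * 1.128736 = 3.386208
  c_1 = sigma^2 theta_1 = 3 * (0.596) = 1.788
  c_2 = 0
Equations for k = 0, 1, 2 (AR order 2, c_2 = 0):
  (E0) gamma(0) = phi_1 gamma(1) + phi_2 gamma(2) + c_0
  (E1) gamma(1) = phi_1 gamma(0) + phi_2 gamma(1) + c_1
  (E2) gamma(2) = phi_1 gamma(1) + phi_2 gamma(0)
From (E1): gamma(1) = A gamma(0) + B with
  A = phi_1 / (1 - phi_2) = -0.38 / 0.53 = -0.716981,   B = c_1 / (1 - phi_2) = 1.788 / 0.53 = 3.373585.
Insert (E2) into (E0): gamma(0) (1 - phi_2^2) = phi_1 (1 + phi_2) gamma(1) + c_0.
  phi_1 (1 + phi_2) = (-0.38)(1.47) = -0.5586,   1 - phi_2^2 = 0.7791.
Replace gamma(1) by A gamma(0) + B and collect gamma(0):
  gamma(0) [0.7791 - (-0.5586)(-0.716981)] = (-0.5586)(3.373585) + 3.386208
  gamma(0) * 0.378594 = 1.501723
  gamma(0) = 1.501723 / 0.378594 = 3.966577.
  gamma(1) = A gamma(0) + B = (-0.716981)(3.966577) + (3.373585) = 0.529624.
Therefore gamma(1) = 0.5296 (to 4 decimal places).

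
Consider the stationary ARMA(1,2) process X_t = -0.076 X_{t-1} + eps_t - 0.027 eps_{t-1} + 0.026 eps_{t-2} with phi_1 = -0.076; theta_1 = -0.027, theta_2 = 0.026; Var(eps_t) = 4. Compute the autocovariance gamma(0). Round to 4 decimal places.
\gamma(0) = 4.0470

Multiply the model equation by X_{t-k} and take expectations. With theta_0 = psi_0 = 1 and psi_j the MA(infinity) weights, this gives
  gamma(k) - sum_i phi_i gamma(k-i) = c_k,
  c_k = sigma^2 * sum_{j=k..q} theta_j psi_{j-k}   (c_k = 0 for k > q),
using gamma(-m) = gamma(m).
psi-weights needed (psi_j = theta_j + sum_i phi_i psi_{j-i}):
  psi_1 = theta_1 + phi_1 = -0.027 + (-0.076) = -0.103
  psi_2 = theta_2 + phi_1 psi_1 = 0.026 + (-0.076)(-0.103) = 0.033828
Right-hand sides:
  c_0 = sigma^2 (1 + theta_1 psi_1 + theta_2 psi_2) = 4 * (1 + (-0.027)(-0.103) + (0.026)(0.033828)) = 4 * 1.003661 = 4.014642
  c_1 = sigma^2 (theta_1 + theta_2 psi_1) = 4 * (-0.027 + (0.026)(-0.103)) = -0.118712
  c_2 = sigma^2 theta_2 = 4 * (0.026) = 0.104
Equations for k = 0 and k = 1 (AR order 1):
  gamma(0) = phi_1 gamma(1) + c_0
  gamma(1) = phi_1 gamma(0) + c_1
Substituting the second into the first: gamma(0) (1 - phi_1^2) = c_0 + phi_1 c_1, so
  gamma(0) = (c_0 + phi_1 c_1) / (1 - phi_1^2) = (4.014642 + (-0.076)(-0.118712)) / (1 - (-0.076)^2) = 4.023664 / 0.994224 = 4.04704.
Therefore gamma(0) = 4.0470 (to 4 decimal places).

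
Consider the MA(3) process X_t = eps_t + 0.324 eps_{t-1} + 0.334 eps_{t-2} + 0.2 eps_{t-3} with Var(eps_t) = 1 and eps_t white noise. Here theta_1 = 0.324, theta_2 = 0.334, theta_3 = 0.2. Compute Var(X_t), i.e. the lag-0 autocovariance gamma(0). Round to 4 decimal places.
\gamma(0) = 1.2565

For an MA(q) process X_t = eps_t + sum_i theta_i eps_{t-i} with
Var(eps_t) = sigma^2, the variance is
  gamma(0) = sigma^2 * (1 + sum_i theta_i^2).
  sum_i theta_i^2 = (0.324)^2 + (0.334)^2 + (0.2)^2 = 0.104976 + 0.111556 + 0.04 = 0.256532.
  gamma(0) = 1 * (1 + 0.256532) = 1 * 1.256532 = 1.256532, which rounds to 1.2565.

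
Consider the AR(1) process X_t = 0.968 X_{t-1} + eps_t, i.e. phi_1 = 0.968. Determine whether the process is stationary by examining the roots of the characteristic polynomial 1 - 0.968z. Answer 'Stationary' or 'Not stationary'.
\text{Stationary}

The AR(p) characteristic polynomial is P(z) = 1 - 0.968z.
Stationarity requires all roots to lie outside the unit circle, i.e. |z| > 1 for every root.
This is linear in z: 1 + (-0.968) z = 0  =>  z = -1/(-0.968) = 1.033058,  |z| = 1.033058.
Moduli of all roots: 1.0331.
All moduli strictly greater than 1? Yes.
Verdict: Stationary.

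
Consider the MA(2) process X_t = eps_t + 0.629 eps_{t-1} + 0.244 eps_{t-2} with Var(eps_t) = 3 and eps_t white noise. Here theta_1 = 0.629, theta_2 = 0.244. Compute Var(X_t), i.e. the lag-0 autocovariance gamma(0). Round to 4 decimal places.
\gamma(0) = 4.3655

For an MA(q) process X_t = eps_t + sum_i theta_i eps_{t-i} with
Var(eps_t) = sigma^2, the variance is
  gamma(0) = sigma^2 * (1 + sum_i theta_i^2).
  sum_i theta_i^2 = (0.629)^2 + (0.244)^2 = 0.395641 + 0.059536 = 0.455177.
  gamma(0) = 3 * (1 + 0.455177) = 3 * 1.455177 = 4.365531, which rounds to 4.3655.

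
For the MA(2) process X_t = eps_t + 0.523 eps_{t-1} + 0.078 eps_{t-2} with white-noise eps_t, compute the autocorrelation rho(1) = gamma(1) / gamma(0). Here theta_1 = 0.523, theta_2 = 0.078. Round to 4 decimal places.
\rho(1) = 0.4406

For an MA(q) process with theta_0 = 1, the autocovariance is
  gamma(k) = sigma^2 * sum_{i=0..q-k} theta_i * theta_{i+k},
and rho(k) = gamma(k) / gamma(0). Sigma^2 cancels.
  numerator   = (1)*(0.523) + (0.523)*(0.078) = 0.563794.
  denominator = (1)^2 + (0.523)^2 + (0.078)^2 = 1.279613.
  rho(1) = 0.563794 / 1.279613 = 0.4406.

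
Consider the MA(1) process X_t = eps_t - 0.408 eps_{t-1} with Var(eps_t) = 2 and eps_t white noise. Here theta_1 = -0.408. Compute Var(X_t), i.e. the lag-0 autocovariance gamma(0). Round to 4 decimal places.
\gamma(0) = 2.3329

For an MA(q) process X_t = eps_t + sum_i theta_i eps_{t-i} with
Var(eps_t) = sigma^2, the variance is
  gamma(0) = sigma^2 * (1 + sum_i theta_i^2).
  sum_i theta_i^2 = (-0.408)^2 = 0.166464.
  gamma(0) = 2 * (1 + 0.166464) = 2 * 1.166464 = 2.332928, which rounds to 2.3329.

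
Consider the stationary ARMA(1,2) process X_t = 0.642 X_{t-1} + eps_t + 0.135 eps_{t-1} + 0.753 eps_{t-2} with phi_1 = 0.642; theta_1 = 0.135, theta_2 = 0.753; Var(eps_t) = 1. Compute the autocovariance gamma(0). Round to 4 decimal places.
\gamma(0) = 4.2696

Multiply the model equation by X_{t-k} and take expectations. With theta_0 = psi_0 = 1 and psi_j the MA(infinity) weights, this gives
  gamma(k) - sum_i phi_i gamma(k-i) = c_k,
  c_k = sigma^2 * sum_{j=k..q} theta_j psi_{j-k}   (c_k = 0 for k > q),
using gamma(-m) = gamma(m).
psi-weights needed (psi_j = theta_j + sum_i phi_i psi_{j-i}):
  psi_1 = theta_1 + phi_1 = 0.135 + (0.642) = 0.777
  psi_2 = theta_2 + phi_1 psi_1 = 0.753 + (0.642)(0.777) = 1.251834
Right-hand sides:
  c_0 = sigma^2 (1 + theta_1 psi_1 + theta_2 psi_2) = 1 * (1 + (0.135)(0.777) + (0.753)(1.251834)) = 1 * 2.047526 = 2.047526
  c_1 = sigma^2 (theta_1 + theta_2 psi_1) = 1 * (0.135 + (0.753)(0.777)) = 0.720081
  c_2 = sigma^2 theta_2 = 1 * (0.753) = 0.753
Equations for k = 0 and k = 1 (AR order 1):
  gamma(0) = phi_1 gamma(1) + c_0
  gamma(1) = phi_1 gamma(0) + c_1
Substituting the second into the first: gamma(0) (1 - phi_1^2) = c_0 + phi_1 c_1, so
  gamma(0) = (c_0 + phi_1 c_1) / (1 - phi_1^2) = (2.047526 + (0.642)(0.720081)) / (1 - (0.642)^2) = 2.509818 / 0.587836 = 4.269589.
Therefore gamma(0) = 4.2696 (to 4 decimal places).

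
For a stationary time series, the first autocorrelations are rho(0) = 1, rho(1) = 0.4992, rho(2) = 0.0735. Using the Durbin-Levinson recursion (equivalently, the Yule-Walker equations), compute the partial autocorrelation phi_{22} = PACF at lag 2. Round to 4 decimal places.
\phi_{22} = -0.2340

The PACF at lag k is phi_{kk}, the last component of the solution
to the Yule-Walker system G_k phi = r_k where
  (G_k)_{ij} = rho(|i - j|), (r_k)_i = rho(i), i,j = 1..k.
Equivalently, Durbin-Levinson gives phi_{kk} iteratively:
  phi_{11} = rho(1)
  phi_{kk} = [rho(k) - sum_{j=1..k-1} phi_{k-1,j} rho(k-j)]
            / [1 - sum_{j=1..k-1} phi_{k-1,j} rho(j)],
  phi_{k,j} = phi_{k-1,j} - phi_{kk} phi_{k-1,k-j},  j = 1..k-1.
Step k = 1:
  phi_11 = rho(1) = 0.4992.
Step k = 2:
  phi_22 = [rho(2) - phi_11 rho(1)] / [1 - phi_11 rho(1)] = [0.0735 - (0.4992)(0.4992)] / [1 - (0.4992)(0.4992)]
         = -0.17570064 / 0.75079936 = -0.234.
Therefore phi_{22} = -0.2340.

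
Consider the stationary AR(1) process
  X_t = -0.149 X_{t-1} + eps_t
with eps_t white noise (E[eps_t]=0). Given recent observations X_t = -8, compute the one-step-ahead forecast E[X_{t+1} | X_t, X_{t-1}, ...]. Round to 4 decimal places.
E[X_{t+1} \mid \mathcal F_t] = 1.1920

For an AR(p) model X_t = c + sum_i phi_i X_{t-i} + eps_t, the
one-step-ahead conditional mean is
  E[X_{t+1} | X_t, ...] = c + sum_i phi_i X_{t+1-i}.
Substitute known values:
  E[X_{t+1} | ...] = (-0.149) * (-8)
                   = 1.1920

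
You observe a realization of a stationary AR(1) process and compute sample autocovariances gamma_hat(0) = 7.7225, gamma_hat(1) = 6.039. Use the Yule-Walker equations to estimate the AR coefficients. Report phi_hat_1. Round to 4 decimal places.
\hat\phi_{1} = 0.7820

The Yule-Walker equations for an AR(p) process read, in matrix form,
  Gamma_p phi = r_p,   with   (Gamma_p)_{ij} = gamma(|i - j|),
                       (r_p)_i = gamma(i),   i,j = 1..p.
Substitute the sample gammas (Toeplitz matrix and right-hand side of size 1):
  Gamma_p = [[7.7225]]
  r_p     = [6.039]
With p = 1 this is the single equation gamma(0) phi_1 = gamma(1):
  phi_hat_1 = gamma(1) / gamma(0) = 6.039 / 7.7225 = 0.7820.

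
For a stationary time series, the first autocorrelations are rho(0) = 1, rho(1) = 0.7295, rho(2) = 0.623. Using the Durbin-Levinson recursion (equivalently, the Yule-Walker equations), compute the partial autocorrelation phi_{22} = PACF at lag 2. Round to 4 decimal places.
\phi_{22} = 0.1942

The PACF at lag k is phi_{kk}, the last component of the solution
to the Yule-Walker system G_k phi = r_k where
  (G_k)_{ij} = rho(|i - j|), (r_k)_i = rho(i), i,j = 1..k.
Equivalently, Durbin-Levinson gives phi_{kk} iteratively:
  phi_{11} = rho(1)
  phi_{kk} = [rho(k) - sum_{j=1..k-1} phi_{k-1,j} rho(k-j)]
            / [1 - sum_{j=1..k-1} phi_{k-1,j} rho(j)],
  phi_{k,j} = phi_{k-1,j} - phi_{kk} phi_{k-1,k-j},  j = 1..k-1.
Step k = 1:
  phi_11 = rho(1) = 0.7295.
Step k = 2:
  phi_22 = [rho(2) - phi_11 rho(1)] / [1 - phi_11 rho(1)] = [0.623 - (0.7295)(0.7295)] / [1 - (0.7295)(0.7295)]
         = 0.09082975 / 0.46782975 = 0.1942.
Therefore phi_{22} = 0.1942.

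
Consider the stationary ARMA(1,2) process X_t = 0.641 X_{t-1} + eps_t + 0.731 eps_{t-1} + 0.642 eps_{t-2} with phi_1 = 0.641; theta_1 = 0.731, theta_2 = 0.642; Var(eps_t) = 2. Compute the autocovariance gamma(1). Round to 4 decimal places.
\gamma(1) = 11.9562

Multiply the model equation by X_{t-k} and take expectations. With theta_0 = psi_0 = 1 and psi_j the MA(infinity) weights, this gives
  gamma(k) - sum_i phi_i gamma(k-i) = c_k,
  c_k = sigma^2 * sum_{j=k..q} theta_j psi_{j-k}   (c_k = 0 for k > q),
using gamma(-m) = gamma(m).
psi-weights needed (psi_j = theta_j + sum_i phi_i psi_{j-i}):
  psi_1 = theta_1 + phi_1 = 0.731 + (0.641) = 1.372
  psi_2 = theta_2 + phi_1 psi_1 = 0.642 + (0.641)(1.372) = 1.521452
Right-hand sides:
  c_0 = sigma^2 (1 + theta_1 psi_1 + theta_2 psi_2) = 2 * (1 + (0.731)(1.372) + (0.642)(1.521452)) = 2 * 2.979704 = 5.959408
  c_1 = sigma^2 (theta_1 + theta_2 psi_1) = 2 * (0.731 + (0.642)(1.372)) = 3.223648
  c_2 = sigma^2 theta_2 = 2 * (0.642) = 1.284
Equations for k = 0 and k = 1 (AR order 1):
  gamma(0) = phi_1 gamma(1) + c_0
  gamma(1) = phi_1 gamma(0) + c_1
Substituting the second into the first: gamma(0) (1 - phi_1^2) = c_0 + phi_1 c_1, so
  gamma(0) = (c_0 + phi_1 c_1) / (1 - phi_1^2) = (5.959408 + (0.641)(3.223648)) / (1 - (0.641)^2) = 8.025767 / 0.589119 = 13.623337.
  gamma(1) = phi_1 gamma(0) + c_1 = (0.641)(13.623337) + (3.223648) = 11.956207.
Therefore gamma(1) = 11.9562 (to 4 decimal places).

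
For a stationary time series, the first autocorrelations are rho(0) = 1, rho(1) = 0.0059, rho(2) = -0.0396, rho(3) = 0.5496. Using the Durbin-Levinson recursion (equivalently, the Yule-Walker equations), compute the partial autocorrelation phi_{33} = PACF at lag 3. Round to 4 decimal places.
\phi_{33} = 0.5510

The PACF at lag k is phi_{kk}, the last component of the solution
to the Yule-Walker system G_k phi = r_k where
  (G_k)_{ij} = rho(|i - j|), (r_k)_i = rho(i), i,j = 1..k.
Equivalently, Durbin-Levinson gives phi_{kk} iteratively:
  phi_{11} = rho(1)
  phi_{kk} = [rho(k) - sum_{j=1..k-1} phi_{k-1,j} rho(k-j)]
            / [1 - sum_{j=1..k-1} phi_{k-1,j} rho(j)],
  phi_{k,j} = phi_{k-1,j} - phi_{kk} phi_{k-1,k-j},  j = 1..k-1.
Step k = 1:
  phi_11 = rho(1) = 0.0059.
Step k = 2:
  phi_22 = [rho(2) - phi_11 rho(1)] / [1 - phi_11 rho(1)] = [-0.0396 - (0.0059)(0.0059)] / [1 - (0.0059)(0.0059)]
         = -0.03963481 / 0.99996519 = -0.039636.
  Update: phi_21 = phi_11 - phi_22 phi_11 = 0.0059 - (-0.039636)(0.0059) = 0.006134.
Step k = 3:
  phi_33 = [rho(3) - phi_21 rho(2) - phi_22 rho(1)] / [1 - phi_21 rho(1) - phi_22 rho(2)]
    numerator   = 0.5496 - (0.006134)(-0.0396) - (-0.039636)(0.0059) = 0.55007675
    denominator = 1 - (0.006134)(0.0059) - (-0.039636)(-0.0396) = 0.99839422
  phi_33 = 0.55007675 / 0.99839422 = 0.551.
Therefore phi_{33} = 0.5510.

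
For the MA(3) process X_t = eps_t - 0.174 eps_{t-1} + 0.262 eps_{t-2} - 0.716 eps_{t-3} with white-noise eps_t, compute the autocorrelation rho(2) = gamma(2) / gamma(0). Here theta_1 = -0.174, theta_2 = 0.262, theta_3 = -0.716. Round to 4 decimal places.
\rho(2) = 0.2399

For an MA(q) process with theta_0 = 1, the autocovariance is
  gamma(k) = sigma^2 * sum_{i=0..q-k} theta_i * theta_{i+k},
and rho(k) = gamma(k) / gamma(0). Sigma^2 cancels.
  numerator   = (1)*(0.262) + (-0.174)*(-0.716) = 0.386584.
  denominator = (1)^2 + (-0.174)^2 + (0.262)^2 + (-0.716)^2 = 1.611576.
  rho(2) = 0.386584 / 1.611576 = 0.2399.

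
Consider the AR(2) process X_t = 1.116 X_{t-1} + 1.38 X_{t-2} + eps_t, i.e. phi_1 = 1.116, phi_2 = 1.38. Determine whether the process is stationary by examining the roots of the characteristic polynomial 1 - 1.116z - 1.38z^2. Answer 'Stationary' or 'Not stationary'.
\text{Not stationary}

The AR(p) characteristic polynomial is P(z) = 1 - 1.116z - 1.38z^2.
Stationarity requires all roots to lie outside the unit circle, i.e. |z| > 1 for every root.
Set 1 + (-1.116) z + (-1.38) z^2 = 0, i.e. a z^2 + b z + c = 0 with a = -1.38, b = -1.116, c = 1.
Discriminant D = b^2 - 4ac = (-1.116)^2 - 4*(-1.38)*1 = 1.245456 - (-5.52) = 6.765456.
D >= 0, so the roots are real: z = (-b +/- sqrt(D)) / (2a) = (1.116 +/- 2.601049) / (-2.76).
  z_1 = (1.116 + 2.601049) / (-2.76) = -1.3468,   |z_1| = 1.3468.
  z_2 = (1.116 - 2.601049) / (-2.76) = 0.5381,   |z_2| = 0.5381.
Moduli of all roots: 1.3468, 0.5381.
All moduli strictly greater than 1? No.
Verdict: Not stationary.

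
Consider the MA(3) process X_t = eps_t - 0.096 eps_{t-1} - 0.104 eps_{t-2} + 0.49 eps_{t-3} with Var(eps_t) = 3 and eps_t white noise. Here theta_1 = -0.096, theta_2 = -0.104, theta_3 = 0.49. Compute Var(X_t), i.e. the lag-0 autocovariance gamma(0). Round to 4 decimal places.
\gamma(0) = 3.7804

For an MA(q) process X_t = eps_t + sum_i theta_i eps_{t-i} with
Var(eps_t) = sigma^2, the variance is
  gamma(0) = sigma^2 * (1 + sum_i theta_i^2).
  sum_i theta_i^2 = (-0.096)^2 + (-0.104)^2 + (0.49)^2 = 0.009216 + 0.010816 + 0.2401 = 0.260132.
  gamma(0) = 3 * (1 + 0.260132) = 3 * 1.260132 = 3.780396, which rounds to 3.7804.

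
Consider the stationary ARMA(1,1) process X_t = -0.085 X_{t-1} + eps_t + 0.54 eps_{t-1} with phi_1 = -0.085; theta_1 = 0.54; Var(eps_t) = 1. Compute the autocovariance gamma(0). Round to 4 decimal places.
\gamma(0) = 1.2085

Multiply the model equation by X_{t-k} and take expectations. With theta_0 = psi_0 = 1 and psi_j the MA(infinity) weights, this gives
  gamma(k) - sum_i phi_i gamma(k-i) = c_k,
  c_k = sigma^2 * sum_{j=k..q} theta_j psi_{j-k}   (c_k = 0 for k > q),
using gamma(-m) = gamma(m).
psi-weights needed (psi_j = theta_j + sum_i phi_i psi_{j-i}):
  psi_1 = theta_1 + phi_1 = 0.54 + (-0.085) = 0.455
Right-hand sides:
  c_0 = sigma^2 (1 + theta_1 psi_1) = 1 * (1 + (0.54)(0.455)) = 1 * 1.2457 = 1.2457
  c_1 = sigma^2 theta_1 = 1 * (0.54) = 0.54
  c_2 = 0
Equations for k = 0 and k = 1 (AR order 1):
  gamma(0) = phi_1 gamma(1) + c_0
  gamma(1) = phi_1 gamma(0) + c_1
Substituting the second into the first: gamma(0) (1 - phi_1^2) = c_0 + phi_1 c_1, so
  gamma(0) = (c_0 + phi_1 c_1) / (1 - phi_1^2) = (1.2457 + (-0.085)(0.54)) / (1 - (-0.085)^2) = 1.1998 / 0.992775 = 1.208532.
Therefore gamma(0) = 1.2085 (to 4 decimal places).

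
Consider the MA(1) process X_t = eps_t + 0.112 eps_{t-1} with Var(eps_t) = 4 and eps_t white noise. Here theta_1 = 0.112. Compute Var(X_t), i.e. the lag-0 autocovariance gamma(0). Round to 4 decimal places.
\gamma(0) = 4.0502

For an MA(q) process X_t = eps_t + sum_i theta_i eps_{t-i} with
Var(eps_t) = sigma^2, the variance is
  gamma(0) = sigma^2 * (1 + sum_i theta_i^2).
  sum_i theta_i^2 = (0.112)^2 = 0.012544.
  gamma(0) = 4 * (1 + 0.012544) = 4 * 1.012544 = 4.050176, which rounds to 4.0502.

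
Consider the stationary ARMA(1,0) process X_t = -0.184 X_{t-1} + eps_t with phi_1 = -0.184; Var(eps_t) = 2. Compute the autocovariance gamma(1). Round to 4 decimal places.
\gamma(1) = -0.3809

Multiply the model equation by X_{t-k} and take expectations. With theta_0 = psi_0 = 1 and psi_j the MA(infinity) weights, this gives
  gamma(k) - sum_i phi_i gamma(k-i) = c_k,
  c_k = sigma^2 * sum_{j=k..q} theta_j psi_{j-k}   (c_k = 0 for k > q),
using gamma(-m) = gamma(m).
Pure AR (q = 0): c_0 = sigma^2 = 2, c_k = 0 for k >= 1.
Equations for k = 0 and k = 1 (AR order 1):
  gamma(0) = phi_1 gamma(1) + c_0
  gamma(1) = phi_1 gamma(0) + c_1
Substituting the second into the first: gamma(0) (1 - phi_1^2) = c_0 + phi_1 c_1, so
  gamma(0) = c_0 / (1 - phi_1^2) = 2 / (1 - (-0.184)^2) = 2 / 0.966144 = 2.070085.
  gamma(1) = phi_1 gamma(0) = (-0.184)(2.070085) = -0.380896.
Therefore gamma(1) = -0.3809 (to 4 decimal places).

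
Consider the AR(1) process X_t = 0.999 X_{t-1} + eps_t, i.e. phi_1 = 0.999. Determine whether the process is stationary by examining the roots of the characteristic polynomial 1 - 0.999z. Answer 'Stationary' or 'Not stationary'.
\text{Stationary}

The AR(p) characteristic polynomial is P(z) = 1 - 0.999z.
Stationarity requires all roots to lie outside the unit circle, i.e. |z| > 1 for every root.
This is linear in z: 1 + (-0.999) z = 0  =>  z = -1/(-0.999) = 1.001001,  |z| = 1.001001.
Moduli of all roots: 1.0010.
All moduli strictly greater than 1? Yes.
Verdict: Stationary.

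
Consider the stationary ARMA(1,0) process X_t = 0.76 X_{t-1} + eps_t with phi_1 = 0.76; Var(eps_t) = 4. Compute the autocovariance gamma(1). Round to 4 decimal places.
\gamma(1) = 7.1970

Multiply the model equation by X_{t-k} and take expectations. With theta_0 = psi_0 = 1 and psi_j the MA(infinity) weights, this gives
  gamma(k) - sum_i phi_i gamma(k-i) = c_k,
  c_k = sigma^2 * sum_{j=k..q} theta_j psi_{j-k}   (c_k = 0 for k > q),
using gamma(-m) = gamma(m).
Pure AR (q = 0): c_0 = sigma^2 = 4, c_k = 0 for k >= 1.
Equations for k = 0 and k = 1 (AR order 1):
  gamma(0) = phi_1 gamma(1) + c_0
  gamma(1) = phi_1 gamma(0) + c_1
Substituting the second into the first: gamma(0) (1 - phi_1^2) = c_0 + phi_1 c_1, so
  gamma(0) = c_0 / (1 - phi_1^2) = 4 / (1 - (0.76)^2) = 4 / 0.4224 = 9.469697.
  gamma(1) = phi_1 gamma(0) = (0.76)(9.469697) = 7.19697.
Therefore gamma(1) = 7.1970 (to 4 decimal places).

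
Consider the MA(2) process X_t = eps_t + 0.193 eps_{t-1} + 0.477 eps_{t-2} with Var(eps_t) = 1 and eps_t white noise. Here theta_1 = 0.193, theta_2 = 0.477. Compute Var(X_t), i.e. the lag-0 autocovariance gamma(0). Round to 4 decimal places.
\gamma(0) = 1.2648

For an MA(q) process X_t = eps_t + sum_i theta_i eps_{t-i} with
Var(eps_t) = sigma^2, the variance is
  gamma(0) = sigma^2 * (1 + sum_i theta_i^2).
  sum_i theta_i^2 = (0.193)^2 + (0.477)^2 = 0.037249 + 0.227529 = 0.264778.
  gamma(0) = 1 * (1 + 0.264778) = 1 * 1.264778 = 1.264778, which rounds to 1.2648.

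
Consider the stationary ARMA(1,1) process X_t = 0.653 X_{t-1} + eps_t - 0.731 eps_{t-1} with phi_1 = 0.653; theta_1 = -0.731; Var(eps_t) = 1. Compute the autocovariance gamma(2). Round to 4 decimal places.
\gamma(2) = -0.0464

Multiply the model equation by X_{t-k} and take expectations. With theta_0 = psi_0 = 1 and psi_j the MA(infinity) weights, this gives
  gamma(k) - sum_i phi_i gamma(k-i) = c_k,
  c_k = sigma^2 * sum_{j=k..q} theta_j psi_{j-k}   (c_k = 0 for k > q),
using gamma(-m) = gamma(m).
psi-weights needed (psi_j = theta_j + sum_i phi_i psi_{j-i}):
  psi_1 = theta_1 + phi_1 = -0.731 + (0.653) = -0.078
Right-hand sides:
  c_0 = sigma^2 (1 + theta_1 psi_1) = 1 * (1 + (-0.731)(-0.078)) = 1 * 1.057018 = 1.057018
  c_1 = sigma^2 theta_1 = 1 * (-0.731) = -0.731
  c_2 = 0
Equations for k = 0 and k = 1 (AR order 1):
  gamma(0) = phi_1 gamma(1) + c_0
  gamma(1) = phi_1 gamma(0) + c_1
Substituting the second into the first: gamma(0) (1 - phi_1^2) = c_0 + phi_1 c_1, so
  gamma(0) = (c_0 + phi_1 c_1) / (1 - phi_1^2) = (1.057018 + (0.653)(-0.731)) / (1 - (0.653)^2) = 0.579675 / 0.573591 = 1.010607.
  gamma(1) = phi_1 gamma(0) + c_1 = (0.653)(1.010607) + (-0.731) = -0.071074.
For k = 2 (> q): gamma(2) = phi_1 gamma(1) = (0.653)(-0.071074) = -0.046411.
Therefore gamma(2) = -0.0464 (to 4 decimal places).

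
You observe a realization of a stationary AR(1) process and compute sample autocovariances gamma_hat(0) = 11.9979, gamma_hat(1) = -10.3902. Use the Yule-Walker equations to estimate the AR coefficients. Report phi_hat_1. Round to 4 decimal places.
\hat\phi_{1} = -0.8660

The Yule-Walker equations for an AR(p) process read, in matrix form,
  Gamma_p phi = r_p,   with   (Gamma_p)_{ij} = gamma(|i - j|),
                       (r_p)_i = gamma(i),   i,j = 1..p.
Substitute the sample gammas (Toeplitz matrix and right-hand side of size 1):
  Gamma_p = [[11.9979]]
  r_p     = [-10.3902]
With p = 1 this is the single equation gamma(0) phi_1 = gamma(1):
  phi_hat_1 = gamma(1) / gamma(0) = -10.3902 / 11.9979 = -0.8660.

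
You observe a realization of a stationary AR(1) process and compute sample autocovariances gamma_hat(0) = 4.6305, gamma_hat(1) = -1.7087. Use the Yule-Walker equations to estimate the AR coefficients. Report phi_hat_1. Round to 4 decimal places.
\hat\phi_{1} = -0.3690

The Yule-Walker equations for an AR(p) process read, in matrix form,
  Gamma_p phi = r_p,   with   (Gamma_p)_{ij} = gamma(|i - j|),
                       (r_p)_i = gamma(i),   i,j = 1..p.
Substitute the sample gammas (Toeplitz matrix and right-hand side of size 1):
  Gamma_p = [[4.6305]]
  r_p     = [-1.7087]
With p = 1 this is the single equation gamma(0) phi_1 = gamma(1):
  phi_hat_1 = gamma(1) / gamma(0) = -1.7087 / 4.6305 = -0.3690.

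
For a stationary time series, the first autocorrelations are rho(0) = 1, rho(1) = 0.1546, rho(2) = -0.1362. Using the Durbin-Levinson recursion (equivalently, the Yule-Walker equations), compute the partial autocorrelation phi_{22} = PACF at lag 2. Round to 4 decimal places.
\phi_{22} = -0.1640

The PACF at lag k is phi_{kk}, the last component of the solution
to the Yule-Walker system G_k phi = r_k where
  (G_k)_{ij} = rho(|i - j|), (r_k)_i = rho(i), i,j = 1..k.
Equivalently, Durbin-Levinson gives phi_{kk} iteratively:
  phi_{11} = rho(1)
  phi_{kk} = [rho(k) - sum_{j=1..k-1} phi_{k-1,j} rho(k-j)]
            / [1 - sum_{j=1..k-1} phi_{k-1,j} rho(j)],
  phi_{k,j} = phi_{k-1,j} - phi_{kk} phi_{k-1,k-j},  j = 1..k-1.
Step k = 1:
  phi_11 = rho(1) = 0.1546.
Step k = 2:
  phi_22 = [rho(2) - phi_11 rho(1)] / [1 - phi_11 rho(1)] = [-0.1362 - (0.1546)(0.1546)] / [1 - (0.1546)(0.1546)]
         = -0.16010116 / 0.97609884 = -0.164.
Therefore phi_{22} = -0.1640.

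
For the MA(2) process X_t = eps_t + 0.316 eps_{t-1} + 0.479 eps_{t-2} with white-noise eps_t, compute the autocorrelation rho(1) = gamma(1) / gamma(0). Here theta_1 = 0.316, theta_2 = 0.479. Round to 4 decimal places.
\rho(1) = 0.3516

For an MA(q) process with theta_0 = 1, the autocovariance is
  gamma(k) = sigma^2 * sum_{i=0..q-k} theta_i * theta_{i+k},
and rho(k) = gamma(k) / gamma(0). Sigma^2 cancels.
  numerator   = (1)*(0.316) + (0.316)*(0.479) = 0.467364.
  denominator = (1)^2 + (0.316)^2 + (0.479)^2 = 1.329297.
  rho(1) = 0.467364 / 1.329297 = 0.3516.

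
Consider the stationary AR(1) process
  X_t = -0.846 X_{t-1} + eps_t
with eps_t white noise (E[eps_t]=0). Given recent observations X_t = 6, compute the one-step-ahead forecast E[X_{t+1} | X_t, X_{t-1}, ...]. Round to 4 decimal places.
E[X_{t+1} \mid \mathcal F_t] = -5.0760

For an AR(p) model X_t = c + sum_i phi_i X_{t-i} + eps_t, the
one-step-ahead conditional mean is
  E[X_{t+1} | X_t, ...] = c + sum_i phi_i X_{t+1-i}.
Substitute known values:
  E[X_{t+1} | ...] = (-0.846) * (6)
                   = -5.0760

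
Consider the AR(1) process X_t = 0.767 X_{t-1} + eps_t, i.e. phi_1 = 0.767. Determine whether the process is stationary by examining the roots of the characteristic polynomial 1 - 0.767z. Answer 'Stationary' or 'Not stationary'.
\text{Stationary}

The AR(p) characteristic polynomial is P(z) = 1 - 0.767z.
Stationarity requires all roots to lie outside the unit circle, i.e. |z| > 1 for every root.
This is linear in z: 1 + (-0.767) z = 0  =>  z = -1/(-0.767) = 1.303781,  |z| = 1.303781.
Moduli of all roots: 1.3038.
All moduli strictly greater than 1? Yes.
Verdict: Stationary.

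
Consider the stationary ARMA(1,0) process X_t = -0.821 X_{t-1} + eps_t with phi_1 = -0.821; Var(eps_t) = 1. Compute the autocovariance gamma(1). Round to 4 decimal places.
\gamma(1) = -2.5187

Multiply the model equation by X_{t-k} and take expectations. With theta_0 = psi_0 = 1 and psi_j the MA(infinity) weights, this gives
  gamma(k) - sum_i phi_i gamma(k-i) = c_k,
  c_k = sigma^2 * sum_{j=k..q} theta_j psi_{j-k}   (c_k = 0 for k > q),
using gamma(-m) = gamma(m).
Pure AR (q = 0): c_0 = sigma^2 = 1, c_k = 0 for k >= 1.
Equations for k = 0 and k = 1 (AR order 1):
  gamma(0) = phi_1 gamma(1) + c_0
  gamma(1) = phi_1 gamma(0) + c_1
Substituting the second into the first: gamma(0) (1 - phi_1^2) = c_0 + phi_1 c_1, so
  gamma(0) = c_0 / (1 - phi_1^2) = 1 / (1 - (-0.821)^2) = 1 / 0.325959 = 3.06787.
  gamma(1) = phi_1 gamma(0) = (-0.821)(3.06787) = -2.518722.
Therefore gamma(1) = -2.5187 (to 4 decimal places).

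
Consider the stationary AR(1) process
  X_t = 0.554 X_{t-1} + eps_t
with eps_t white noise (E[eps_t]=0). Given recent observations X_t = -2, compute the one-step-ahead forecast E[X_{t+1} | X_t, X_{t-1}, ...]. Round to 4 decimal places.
E[X_{t+1} \mid \mathcal F_t] = -1.1080

For an AR(p) model X_t = c + sum_i phi_i X_{t-i} + eps_t, the
one-step-ahead conditional mean is
  E[X_{t+1} | X_t, ...] = c + sum_i phi_i X_{t+1-i}.
Substitute known values:
  E[X_{t+1} | ...] = (0.554) * (-2)
                   = -1.1080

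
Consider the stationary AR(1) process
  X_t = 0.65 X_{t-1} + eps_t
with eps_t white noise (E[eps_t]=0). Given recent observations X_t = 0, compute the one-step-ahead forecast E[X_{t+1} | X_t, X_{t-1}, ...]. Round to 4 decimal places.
E[X_{t+1} \mid \mathcal F_t] = 0.0000

For an AR(p) model X_t = c + sum_i phi_i X_{t-i} + eps_t, the
one-step-ahead conditional mean is
  E[X_{t+1} | X_t, ...] = c + sum_i phi_i X_{t+1-i}.
Substitute known values:
  E[X_{t+1} | ...] = (0.65) * (0)
                   = 0.0000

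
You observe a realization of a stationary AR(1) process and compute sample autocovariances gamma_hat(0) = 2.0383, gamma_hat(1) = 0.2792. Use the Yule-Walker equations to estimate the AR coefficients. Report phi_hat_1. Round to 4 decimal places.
\hat\phi_{1} = 0.1370

The Yule-Walker equations for an AR(p) process read, in matrix form,
  Gamma_p phi = r_p,   with   (Gamma_p)_{ij} = gamma(|i - j|),
                       (r_p)_i = gamma(i),   i,j = 1..p.
Substitute the sample gammas (Toeplitz matrix and right-hand side of size 1):
  Gamma_p = [[2.0383]]
  r_p     = [0.2792]
With p = 1 this is the single equation gamma(0) phi_1 = gamma(1):
  phi_hat_1 = gamma(1) / gamma(0) = 0.2792 / 2.0383 = 0.1370.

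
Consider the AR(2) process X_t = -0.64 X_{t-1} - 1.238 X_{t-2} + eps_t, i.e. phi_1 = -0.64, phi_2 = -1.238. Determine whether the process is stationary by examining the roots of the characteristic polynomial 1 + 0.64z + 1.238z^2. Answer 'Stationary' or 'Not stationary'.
\text{Not stationary}

The AR(p) characteristic polynomial is P(z) = 1 + 0.64z + 1.238z^2.
Stationarity requires all roots to lie outside the unit circle, i.e. |z| > 1 for every root.
Set 1 + (0.64) z + (1.238) z^2 = 0, i.e. a z^2 + b z + c = 0 with a = 1.238, b = 0.64, c = 1.
Discriminant D = b^2 - 4ac = (0.64)^2 - 4*(1.238)*1 = 0.4096 - (4.952) = -4.5424.
D < 0, so the roots are the complex-conjugate pair z = (-b +/- i sqrt(-D)) / (2a) = -0.2585 +/- 0.8608i.
For a conjugate pair |z|^2 = z * conj(z) = (product of roots) = c/a = 1/(1.238) = 0.807754, so |z| = sqrt(0.807754) = 0.8988 for both roots.
Moduli of all roots: 0.8988, 0.8988.
All moduli strictly greater than 1? No.
Verdict: Not stationary.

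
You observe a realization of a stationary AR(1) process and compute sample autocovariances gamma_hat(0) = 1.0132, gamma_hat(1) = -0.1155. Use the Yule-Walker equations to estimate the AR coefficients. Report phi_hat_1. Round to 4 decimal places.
\hat\phi_{1} = -0.1140

The Yule-Walker equations for an AR(p) process read, in matrix form,
  Gamma_p phi = r_p,   with   (Gamma_p)_{ij} = gamma(|i - j|),
                       (r_p)_i = gamma(i),   i,j = 1..p.
Substitute the sample gammas (Toeplitz matrix and right-hand side of size 1):
  Gamma_p = [[1.0132]]
  r_p     = [-0.1155]
With p = 1 this is the single equation gamma(0) phi_1 = gamma(1):
  phi_hat_1 = gamma(1) / gamma(0) = -0.1155 / 1.0132 = -0.1140.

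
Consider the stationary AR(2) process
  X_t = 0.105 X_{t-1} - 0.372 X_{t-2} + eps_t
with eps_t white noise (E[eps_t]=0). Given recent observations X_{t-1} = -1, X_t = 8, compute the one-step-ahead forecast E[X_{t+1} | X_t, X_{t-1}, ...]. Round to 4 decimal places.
E[X_{t+1} \mid \mathcal F_t] = 1.2120

For an AR(p) model X_t = c + sum_i phi_i X_{t-i} + eps_t, the
one-step-ahead conditional mean is
  E[X_{t+1} | X_t, ...] = c + sum_i phi_i X_{t+1-i}.
Substitute known values:
  E[X_{t+1} | ...] = (0.105) * (8) + (-0.372) * (-1)
                   = 1.2120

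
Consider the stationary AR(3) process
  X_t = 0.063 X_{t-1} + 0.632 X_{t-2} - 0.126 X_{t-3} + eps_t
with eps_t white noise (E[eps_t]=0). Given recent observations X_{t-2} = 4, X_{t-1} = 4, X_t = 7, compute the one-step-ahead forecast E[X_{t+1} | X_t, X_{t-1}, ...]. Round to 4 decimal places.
E[X_{t+1} \mid \mathcal F_t] = 2.4650

For an AR(p) model X_t = c + sum_i phi_i X_{t-i} + eps_t, the
one-step-ahead conditional mean is
  E[X_{t+1} | X_t, ...] = c + sum_i phi_i X_{t+1-i}.
Substitute known values:
  E[X_{t+1} | ...] = (0.063) * (7) + (0.632) * (4) + (-0.126) * (4)
                   = 2.4650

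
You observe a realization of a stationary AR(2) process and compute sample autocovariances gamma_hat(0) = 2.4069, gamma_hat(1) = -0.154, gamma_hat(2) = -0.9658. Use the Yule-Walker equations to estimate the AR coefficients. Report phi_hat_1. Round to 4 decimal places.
\hat\phi_{1} = -0.0900

The Yule-Walker equations for an AR(p) process read, in matrix form,
  Gamma_p phi = r_p,   with   (Gamma_p)_{ij} = gamma(|i - j|),
                       (r_p)_i = gamma(i),   i,j = 1..p.
Substitute the sample gammas (Toeplitz matrix and right-hand side of size 2):
  Gamma_p = [[2.4069, -0.154], [-0.154, 2.4069]]
  r_p     = [-0.154, -0.9658]
Written out:
  2.4069 phi_1 - 0.154 phi_2 = -0.154
  -0.154 phi_1 + 2.4069 phi_2 = -0.9658
Solve by Cramer's rule:
  det = gamma(0)^2 - gamma(1)^2 = (2.4069)^2 - (-0.154)^2 = 5.79316761 - 0.023716 = 5.76945161
  phi_hat_1 = [gamma(1) gamma(0) - gamma(1) gamma(2)] / det = [(-0.154)(2.4069) - (-0.154)(-0.9658)] / 5.76945161 = -0.5193958 / 5.76945161 = -0.09
  phi_hat_2 = [gamma(0) gamma(2) - gamma(1)^2] / det = [(2.4069)(-0.9658) - (-0.154)^2] / 5.76945161 = -2.34830002 / 5.76945161 = -0.407
So phi_hat = [-0.0900, -0.4070].
Therefore phi_hat_1 = -0.0900.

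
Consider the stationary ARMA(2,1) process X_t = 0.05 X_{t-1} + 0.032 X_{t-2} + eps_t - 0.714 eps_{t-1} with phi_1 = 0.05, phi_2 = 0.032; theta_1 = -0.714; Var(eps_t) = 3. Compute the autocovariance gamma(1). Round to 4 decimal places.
\gamma(1) = -1.9895

Multiply the model equation by X_{t-k} and take expectations. With theta_0 = psi_0 = 1 and psi_j the MA(infinity) weights, this gives
  gamma(k) - sum_i phi_i gamma(k-i) = c_k,
  c_k = sigma^2 * sum_{j=k..q} theta_j psi_{j-k}   (c_k = 0 for k > q),
using gamma(-m) = gamma(m).
psi-weights needed (psi_j = theta_j + sum_i phi_i psi_{j-i}):
  psi_1 = theta_1 + phi_1 = -0.714 + (0.05) = -0.664
Right-hand sides:
  c_0 = sigma^2 (1 + theta_1 psi_1) = 3 * (1 + (-0.714)(-0.664)) = 3 * 1.474096 = 4.422288
  c_1 = sigma^2 theta_1 = 3 * (-0.714) = -2.142
  c_2 = 0
Equations for k = 0, 1, 2 (AR order 2, c_2 = 0):
  (E0) gamma(0) = phi_1 gamma(1) + phi_2 gamma(2) + c_0
  (E1) gamma(1) = phi_1 gamma(0) + phi_2 gamma(1) + c_1
  (E2) gamma(2) = phi_1 gamma(1) + phi_2 gamma(0)
From (E1): gamma(1) = A gamma(0) + B with
  A = phi_1 / (1 - phi_2) = 0.05 / 0.968 = 0.051653,   B = c_1 / (1 - phi_2) = -2.142 / 0.968 = -2.21281.
Insert (E2) into (E0): gamma(0) (1 - phi_2^2) = phi_1 (1 + phi_2) gamma(1) + c_0.
  phi_1 (1 + phi_2) = (0.05)(1.032) = 0.0516,   1 - phi_2^2 = 0.998976.
Replace gamma(1) by A gamma(0) + B and collect gamma(0):
  gamma(0) [0.998976 - (0.0516)(0.051653)] = (0.0516)(-2.21281) + 4.422288
  gamma(0) * 0.996311 = 4.308107
  gamma(0) = 4.308107 / 0.996311 = 4.32406.
  gamma(1) = A gamma(0) + B = (0.051653)(4.32406) + (-2.21281) = -1.98946.
Therefore gamma(1) = -1.9895 (to 4 decimal places).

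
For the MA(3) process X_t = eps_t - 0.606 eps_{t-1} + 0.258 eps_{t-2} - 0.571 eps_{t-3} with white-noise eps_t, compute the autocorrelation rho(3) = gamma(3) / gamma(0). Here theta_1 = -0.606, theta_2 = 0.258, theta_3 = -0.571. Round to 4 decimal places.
\rho(3) = -0.3245

For an MA(q) process with theta_0 = 1, the autocovariance is
  gamma(k) = sigma^2 * sum_{i=0..q-k} theta_i * theta_{i+k},
and rho(k) = gamma(k) / gamma(0). Sigma^2 cancels.
  numerator   = (1)*(-0.571) = -0.571.
  denominator = (1)^2 + (-0.606)^2 + (0.258)^2 + (-0.571)^2 = 1.759841.
  rho(3) = -0.571 / 1.759841 = -0.3245.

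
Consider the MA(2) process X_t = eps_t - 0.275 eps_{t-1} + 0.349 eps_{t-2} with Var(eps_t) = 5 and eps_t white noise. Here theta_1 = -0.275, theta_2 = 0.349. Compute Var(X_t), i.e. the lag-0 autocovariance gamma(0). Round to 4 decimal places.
\gamma(0) = 5.9871

For an MA(q) process X_t = eps_t + sum_i theta_i eps_{t-i} with
Var(eps_t) = sigma^2, the variance is
  gamma(0) = sigma^2 * (1 + sum_i theta_i^2).
  sum_i theta_i^2 = (-0.275)^2 + (0.349)^2 = 0.075625 + 0.121801 = 0.197426.
  gamma(0) = 5 * (1 + 0.197426) = 5 * 1.197426 = 5.98713, which rounds to 5.9871.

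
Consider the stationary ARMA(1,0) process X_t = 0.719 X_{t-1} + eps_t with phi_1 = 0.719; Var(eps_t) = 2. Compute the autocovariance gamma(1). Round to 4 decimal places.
\gamma(1) = 2.9770

Multiply the model equation by X_{t-k} and take expectations. With theta_0 = psi_0 = 1 and psi_j the MA(infinity) weights, this gives
  gamma(k) - sum_i phi_i gamma(k-i) = c_k,
  c_k = sigma^2 * sum_{j=k..q} theta_j psi_{j-k}   (c_k = 0 for k > q),
using gamma(-m) = gamma(m).
Pure AR (q = 0): c_0 = sigma^2 = 2, c_k = 0 for k >= 1.
Equations for k = 0 and k = 1 (AR order 1):
  gamma(0) = phi_1 gamma(1) + c_0
  gamma(1) = phi_1 gamma(0) + c_1
Substituting the second into the first: gamma(0) (1 - phi_1^2) = c_0 + phi_1 c_1, so
  gamma(0) = c_0 / (1 - phi_1^2) = 2 / (1 - (0.719)^2) = 2 / 0.483039 = 4.140452.
  gamma(1) = phi_1 gamma(0) = (0.719)(4.140452) = 2.976985.
Therefore gamma(1) = 2.9770 (to 4 decimal places).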